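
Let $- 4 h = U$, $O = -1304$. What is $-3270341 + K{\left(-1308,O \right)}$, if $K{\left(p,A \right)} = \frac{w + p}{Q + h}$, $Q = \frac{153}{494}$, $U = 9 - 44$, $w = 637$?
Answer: $- \frac{29273485239}{8951} \approx -3.2704 \cdot 10^{6}$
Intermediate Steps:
$U = -35$ ($U = 9 - 44 = -35$)
$h = \frac{35}{4}$ ($h = \left(- \frac{1}{4}\right) \left(-35\right) = \frac{35}{4} \approx 8.75$)
$Q = \frac{153}{494}$ ($Q = 153 \cdot \frac{1}{494} = \frac{153}{494} \approx 0.30972$)
$K{\left(p,A \right)} = \frac{629356}{8951} + \frac{988 p}{8951}$ ($K{\left(p,A \right)} = \frac{637 + p}{\frac{153}{494} + \frac{35}{4}} = \frac{637 + p}{\frac{8951}{988}} = \left(637 + p\right) \frac{988}{8951} = \frac{629356}{8951} + \frac{988 p}{8951}$)
$-3270341 + K{\left(-1308,O \right)} = -3270341 + \left(\frac{629356}{8951} + \frac{988}{8951} \left(-1308\right)\right) = -3270341 + \left(\frac{629356}{8951} - \frac{1292304}{8951}\right) = -3270341 - \frac{662948}{8951} = - \frac{29273485239}{8951}$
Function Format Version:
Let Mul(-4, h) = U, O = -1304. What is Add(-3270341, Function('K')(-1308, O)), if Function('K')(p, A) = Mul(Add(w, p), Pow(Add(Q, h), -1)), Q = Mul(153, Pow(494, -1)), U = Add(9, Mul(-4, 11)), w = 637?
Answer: Rational(-29273485239, 8951) ≈ -3.2704e+6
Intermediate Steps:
U = -35 (U = Add(9, -44) = -35)
h = Rational(35, 4) (h = Mul(Rational(-1, 4), -35) = Rational(35, 4) ≈ 8.7500)
Q = Rational(153, 494) (Q = Mul(153, Rational(1, 494)) = Rational(153, 494) ≈ 0.30972)
Function('K')(p, A) = Add(Rational(629356, 8951), Mul(Rational(988, 8951), p)) (Function('K')(p, A) = Mul(Add(637, p), Pow(Add(Rational(153, 494), Rational(35, 4)), -1)) = Mul(Add(637, p), Pow(Rational(8951, 988), -1)) = Mul(Add(637, p), Rational(988, 8951)) = Add(Rational(629356, 8951), Mul(Rational(988, 8951), p)))
Add(-3270341, Function('K')(-1308, O)) = Add(-3270341, Add(Rational(629356, 8951), Mul(Rational(988, 8951), -1308))) = Add(-3270341, Add(Rational(629356, 8951), Rational(-1292304, 8951))) = Add(-3270341, Rational(-662948, 8951)) = Rational(-29273485239, 8951)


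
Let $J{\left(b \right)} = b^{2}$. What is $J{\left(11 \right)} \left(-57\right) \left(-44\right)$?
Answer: $303468$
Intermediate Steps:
$J{\left(11 \right)} \left(-57\right) \left(-44\right) = 11^{2} \left(-57\right) \left(-44\right) = 121 \left(-57\right) \left(-44\right) = \left(-6897\right) \left(-44\right) = 303468$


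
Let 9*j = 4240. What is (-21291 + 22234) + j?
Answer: 12727/9 ≈ 1414.1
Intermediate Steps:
j = 4240/9 (j = (⅑)*4240 = 4240/9 ≈ 471.11)
(-21291 + 22234) + j = (-21291 + 22234) + 4240/9 = 943 + 4240/9 = 12727/9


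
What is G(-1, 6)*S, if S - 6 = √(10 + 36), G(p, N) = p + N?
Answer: 30 + 5*√46 ≈ 63.912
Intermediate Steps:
G(p, N) = N + p
S = 6 + √46 (S = 6 + √(10 + 36) = 6 + √46 ≈ 12.782)
G(-1, 6)*S = (6 - 1)*(6 + √46) = 5*(6 + √46) = 30 + 5*√46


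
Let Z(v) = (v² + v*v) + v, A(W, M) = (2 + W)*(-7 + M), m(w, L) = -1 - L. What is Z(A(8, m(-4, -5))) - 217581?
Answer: -215811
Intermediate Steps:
A(W, M) = (-7 + M)*(2 + W)
Z(v) = v + 2*v² (Z(v) = (v² + v²) + v = 2*v² + v = v + 2*v²)
Z(A(8, m(-4, -5))) - 217581 = (-14 - 7*8 + 2*(-1 - 1*(-5)) + (-1 - 1*(-5))*8)*(1 + 2*(-14 - 7*8 + 2*(-1 - 1*(-5)) + (-1 - 1*(-5))*8)) - 217581 = (-14 - 56 + 2*(-1 + 5) + (-1 + 5)*8)*(1 + 2*(-14 - 56 + 2*(-1 + 5) + (-1 + 5)*8)) - 217581 = (-14 - 56 + 2*4 + 4*8)*(1 + 2*(-14 - 56 + 2*4 + 4*8)) - 217581 = (-14 - 56 + 8 + 32)*(1 + 2*(-14 - 56 + 8 + 32)) - 217581 = -30*(1 + 2*(-30)) - 217581 = -30*(1 - 60) - 217581 = -30*(-59) - 217581 = 1770 - 217581 = -215811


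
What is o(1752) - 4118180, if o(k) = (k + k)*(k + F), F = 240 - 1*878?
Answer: -214724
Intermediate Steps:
F = -638 (F = 240 - 878 = -638)
o(k) = 2*k*(-638 + k) (o(k) = (k + k)*(k - 638) = (2*k)*(-638 + k) = 2*k*(-638 + k))
o(1752) - 4118180 = 2*1752*(-638 + 1752) - 4118180 = 2*1752*1114 - 4118180 = 3903456 - 4118180 = -214724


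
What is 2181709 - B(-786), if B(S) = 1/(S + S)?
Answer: 3429646549/1572 ≈ 2.1817e+6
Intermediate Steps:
B(S) = 1/(2*S)
2181709 - B(-786) = 2181709 - 1/(2*(-786)) = 2181709 - (-1)/(2*786) = 2181709 - 1*(-1/1572) = 2181709 + 1/1572 = 3429646549/1572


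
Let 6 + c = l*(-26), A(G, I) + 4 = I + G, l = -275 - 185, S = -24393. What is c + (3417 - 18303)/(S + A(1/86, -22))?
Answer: 2789452742/233337 ≈ 11955.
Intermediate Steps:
l = -460
A(G, I) = -4 + G + I (A(G, I) = -4 + (I + G) = -4 + (G + I) = -4 + G + I)
c = 11954 (c = -6 - 460*(-26) = -6 + 11960 = 11954)
c + (3417 - 18303)/(S + A(1/86, -22)) = 11954 + (3417 - 18303)/(-24393 + (-4 + 1/86 - 22)) = 11954 - 14886/(-24393 + (-4 + 1/86 - 22)) = 11954 - 14886/(-24393 - 2235/86) = 11954 - 14886/(-2100033/86) = 11954 - 14886*(-86/2100033) = 11954 + 142244/233337 = 2789452742/233337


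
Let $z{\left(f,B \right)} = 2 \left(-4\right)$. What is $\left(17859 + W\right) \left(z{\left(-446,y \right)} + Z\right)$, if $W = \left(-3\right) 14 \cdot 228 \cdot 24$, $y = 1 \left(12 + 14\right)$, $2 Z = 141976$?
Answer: $-15045275700$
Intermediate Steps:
$Z = 70988$ ($Z = \frac{1}{2} \cdot 141976 = 70988$)
$y = 26$ ($y = 1 \cdot 26 = 26$)
$W = -229824$ ($W = \left(-42\right) 228 \cdot 24 = \left(-9576\right) 24 = -229824$)
$z{\left(f,B \right)} = -8$
$\left(17859 + W\right) \left(z{\left(-446,y \right)} + Z\right) = \left(17859 - 229824\right) \left(-8 + 70988\right) = \left(-211965\right) 70980 = -15045275700$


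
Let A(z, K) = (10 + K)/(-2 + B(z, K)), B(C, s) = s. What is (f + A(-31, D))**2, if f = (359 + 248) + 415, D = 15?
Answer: 177182721/169 ≈ 1.0484e+6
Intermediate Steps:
A(z, K) = (10 + K)/(-2 + K)
f = 1022 (f = 607 + 415 = 1022)
(f + A(-31, D))**2 = (1022 + (10 + 15)/(-2 + 15))**2 = (1022 + 25/13)**2 = (13311/13)**2 = 177182721/169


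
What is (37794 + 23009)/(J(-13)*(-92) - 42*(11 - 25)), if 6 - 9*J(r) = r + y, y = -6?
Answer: 547227/2992 ≈ 182.90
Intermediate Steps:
J(r) = 4/3 - r/9 (J(r) = ⅔ - (r - 6)/9 = ⅔ - (-6 + r)/9 = ⅔ + (⅔ - r/9) = 4/3 - r/9)
(37794 + 23009)/(J(-13)*(-92) - 42*(11 - 25)) = (37794 + 23009)/((4/3 - ⅑*(-13))*(-92) - 42*(11 - 25)) = 60803/((4/3 + 13/9)*(-92) - 42*(-14)) = 60803/((25/9)*(-92) + 588) = 60803/(-2300/9 + 588) = 60803/(2992/9) = 60803*(9/2992) = 547227/2992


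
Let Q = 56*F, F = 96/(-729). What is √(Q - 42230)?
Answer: I*√30791046/27 ≈ 205.52*I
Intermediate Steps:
F = -32/243 (F = 96*(-1/729) = -32/243 ≈ -0.13169)
Q = -1792/243 (Q = 56*(-32/243) = -1792/243 ≈ -7.3745)
√(Q - 42230) = √(-1792/243 - 42230) = √(-10263682/243) = I*√30791046/27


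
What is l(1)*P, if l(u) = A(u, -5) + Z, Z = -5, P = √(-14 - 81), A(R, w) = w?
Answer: -10*I*√95 ≈ -97.468*I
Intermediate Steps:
P = I*√95 (P = √(-95) = I*√95 ≈ 9.7468*I)
l(u) = -10 (l(u) = -5 - 5 = -10)
l(1)*P = -10*I*√95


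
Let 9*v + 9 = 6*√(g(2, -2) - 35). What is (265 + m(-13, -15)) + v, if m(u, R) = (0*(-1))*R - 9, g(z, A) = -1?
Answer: 255 + 4*I ≈ 255.0 + 4.0*I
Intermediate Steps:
m(u, R) = -9 (m(u, R) = 0*R - 9 = 0 - 9 = -9)
v = -1 + 4*I (v = -1 + (6*√(-1 - 35))/9 = -1 + (6*√(-36))/9 = -1 + (6*(6*I))/9 = -1 + (36*I)/9 = -1 + 4*I ≈ -1.0 + 4.0*I)
(265 + m(-13, -15)) + v = (265 - 9) + (-1 + 4*I) = 256 + (-1 + 4*I) = 255 + 4*I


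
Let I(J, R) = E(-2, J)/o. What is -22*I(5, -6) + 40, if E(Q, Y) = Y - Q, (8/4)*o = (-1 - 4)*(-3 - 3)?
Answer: 446/15 ≈ 29.733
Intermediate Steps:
o = 15 (o = ((-1 - 4)*(-3 - 3))/2 = (-5*(-6))/2 = (1/2)*30 = 15)
I(J, R) = 2/15 + J/15 (I(J, R) = (J - 1*(-2))/15 = (J + 2)*(1/15) = (2 + J)*(1/15) = 2/15 + J/15)
-22*I(5, -6) + 40 = -22*(2/15 + (1/15)*5) + 40 = -22*(2/15 + 1/3) + 40 = -22*7/15 + 40 = -154/15 + 40 = 446/15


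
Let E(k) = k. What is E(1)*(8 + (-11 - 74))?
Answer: -77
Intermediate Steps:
E(1)*(8 + (-11 - 74)) = 1*(8 + (-11 - 74)) = 1*(8 - 85) = 1*(-77) = -77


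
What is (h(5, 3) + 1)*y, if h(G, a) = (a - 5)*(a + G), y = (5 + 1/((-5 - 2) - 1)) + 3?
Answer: -945/8 ≈ -118.13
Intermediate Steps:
y = 63/8 (y = (5 + 1/(-7 - 1)) + 3 = (5 + 1/(-8)) + 3 = (5 - 1/8) + 3 = 39/8 + 3 = 63/8 ≈ 7.8750)
h(G, a) = (-5 + a)*(G + a)
(h(5, 3) + 1)*y = ((3**2 - 5*5 - 5*3 + 5*3) + 1)*(63/8) = ((9 - 25 - 15 + 15) + 1)*(63/8) = (-16 + 1)*(63/8) = -15*63/8 = -945/8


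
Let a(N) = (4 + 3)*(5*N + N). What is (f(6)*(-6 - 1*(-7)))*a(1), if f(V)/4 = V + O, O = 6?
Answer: 2016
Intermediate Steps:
f(V) = 24 + 4*V (f(V) = 4*(V + 6) = 4*(6 + V) = 24 + 4*V)
a(N) = 42*N (a(N) = 7*(6*N) = 42*N)
(f(6)*(-6 - 1*(-7)))*a(1) = ((24 + 4*6)*(-6 - 1*(-7)))*(42*1) = ((24 + 24)*(-6 + 7))*42 = (48*1)*42 = 48*42 = 2016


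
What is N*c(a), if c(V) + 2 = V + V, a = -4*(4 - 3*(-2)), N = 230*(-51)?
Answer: 961860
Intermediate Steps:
N = -11730
a = -40 (a = -4*(4 + 6) = -4*10 = -40)
c(V) = -2 + 2*V (c(V) = -2 + (V + V) = -2 + 2*V)
N*c(a) = -11730*(-2 + 2*(-40)) = -11730*(-2 - 80) = -11730*(-82) = 961860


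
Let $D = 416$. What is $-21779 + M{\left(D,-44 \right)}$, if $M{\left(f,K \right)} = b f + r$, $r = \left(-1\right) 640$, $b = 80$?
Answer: $10861$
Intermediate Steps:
$r = -640$
$M{\left(f,K \right)} = -640 + 80 f$ ($M{\left(f,K \right)} = 80 f - 640 = -640 + 80 f$)
$-21779 + M{\left(D,-44 \right)} = -21779 + \left(-640 + 80 \cdot 416\right) = -21779 + \left(-640 + 33280\right) = -21779 + 32640 = 10861$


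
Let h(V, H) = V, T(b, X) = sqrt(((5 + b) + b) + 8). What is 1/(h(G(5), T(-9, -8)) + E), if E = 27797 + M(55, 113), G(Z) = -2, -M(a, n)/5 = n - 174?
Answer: 1/28100 ≈ 3.5587e-5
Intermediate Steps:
M(a, n) = 870 - 5*n (M(a, n) = -5*(n - 174) = -5*(-174 + n) = 870 - 5*n)
T(b, X) = sqrt(13 + 2*b) (T(b, X) = sqrt((5 + 2*b) + 8) = sqrt(13 + 2*b))
E = 28102 (E = 27797 + (870 - 5*113) = 27797 + (870 - 565) = 27797 + 305 = 28102)
1/(h(G(5), T(-9, -8)) + E) = 1/(-2 + 28102) = 1/28100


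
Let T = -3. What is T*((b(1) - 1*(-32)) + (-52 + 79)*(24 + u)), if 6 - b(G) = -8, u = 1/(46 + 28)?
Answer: -154149/74 ≈ -2083.1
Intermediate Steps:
u = 1/74 ≈ 0.013514
b(G) = 14 (b(G) = 6 - 1*(-8) = 6 + 8 = 14)
T*((b(1) - 1*(-32)) + (-52 + 79)*(24 + u)) = -3*((14 - 1*(-32)) + (-52 + 79)*(24 + 1/74)) = -3*((14 + 32) + 27*(1777/74)) = -3*(46 + 47979/74) = -3*51383/74 = -154149/74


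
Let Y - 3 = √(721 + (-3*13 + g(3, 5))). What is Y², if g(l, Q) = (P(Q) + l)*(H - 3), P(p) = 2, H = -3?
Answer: 661 + 12*√163 ≈ 814.21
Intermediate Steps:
g(l, Q) = -12 - 6*l (g(l, Q) = (2 + l)*(-3 - 3) = (2 + l)*(-6) = -12 - 6*l)
Y = 3 + 2*√163 (Y = 3 + √(721 + (-3*13 + (-12 - 6*3))) = 3 + √(721 + (-39 + (-12 - 18))) = 3 + √(721 + (-39 - 30)) = 3 + √(721 - 69) = 3 + √652 = 3 + 2*√163 ≈ 28.534)
Y² = (3 + 2*√163)²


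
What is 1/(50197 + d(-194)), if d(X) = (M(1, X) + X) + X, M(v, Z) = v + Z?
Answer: 1/49616 ≈ 2.0155e-5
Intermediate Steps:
M(v, Z) = Z + v
d(X) = 1 + 3*X (d(X) = ((X + 1) + X) + X = ((1 + X) + X) + X = (1 + 2*X) + X = 1 + 3*X)
1/(50197 + d(-194)) = 1/(50197 + (1 + 3*(-194))) = 1/(50197 + (1 - 582)) = 1/(50197 - 581) = 1/49616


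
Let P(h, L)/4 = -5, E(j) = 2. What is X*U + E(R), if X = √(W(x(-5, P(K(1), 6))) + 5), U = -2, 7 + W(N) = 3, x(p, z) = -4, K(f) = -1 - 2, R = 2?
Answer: 0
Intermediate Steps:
K(f) = -3
P(h, L) = -20 (P(h, L) = 4*(-5) = -20)
W(N) = -4 (W(N) = -7 + 3 = -4)
X = 1 (X = √(-4 + 5) = √1 = 1)
X*U + E(R) = 1*(-2) + 2 = -2 + 2 = 0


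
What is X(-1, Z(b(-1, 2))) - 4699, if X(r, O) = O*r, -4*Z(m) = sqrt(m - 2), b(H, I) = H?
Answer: -4699 + I*sqrt(3)/4 ≈ -4699.0 + 0.43301*I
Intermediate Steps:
Z(m) = -sqrt(-2 + m)/4 (Z(m) = -sqrt(m - 2)/4 = -sqrt(-2 + m)/4)
X(-1, Z(b(-1, 2))) - 4699 = -sqrt(-2 - 1)/4*(-1) - 4699 = -I*sqrt(3)/4*(-1) - 4699 = I*sqrt(3)/4 - 4699 = -4699 + I*sqrt(3)/4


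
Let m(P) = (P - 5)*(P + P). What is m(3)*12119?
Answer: -145428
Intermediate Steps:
m(P) = 2*P*(-5 + P) (m(P) = (-5 + P)*(2*P) = 2*P*(-5 + P))
m(3)*12119 = (2*3*(-5 + 3))*12119 = (2*3*(-2))*12119 = -12*12119 = -145428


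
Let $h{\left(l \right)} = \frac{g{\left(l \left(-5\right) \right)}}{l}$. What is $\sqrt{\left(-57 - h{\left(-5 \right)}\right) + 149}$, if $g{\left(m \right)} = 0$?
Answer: $2 \sqrt{23} \approx 9.5917$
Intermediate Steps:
$h{\left(l \right)} = 0$ ($h{\left(l \right)} = \frac{0}{l} = 0$)
$\sqrt{\left(-57 - h{\left(-5 \right)}\right) + 149} = \sqrt{\left(-57 - 0\right) + 149} = \sqrt{\left(-57 + 0\right) + 149} = \sqrt{-57 + 149} = \sqrt{92} = 2 \sqrt{23}$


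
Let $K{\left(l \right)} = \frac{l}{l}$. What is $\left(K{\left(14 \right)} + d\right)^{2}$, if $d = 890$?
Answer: $793881$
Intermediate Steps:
$K{\left(l \right)} = 1$
$\left(K{\left(14 \right)} + d\right)^{2} = \left(1 + 890\right)^{2} = 891^{2} = 793881$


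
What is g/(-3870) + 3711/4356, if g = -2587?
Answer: 1423919/936540 ≈ 1.5204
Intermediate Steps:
g/(-3870) + 3711/4356 = -2587/(-3870) + 3711/4356 = -2587*(-1/3870) + 3711*(1/4356) = 2587/3870 + 1237/1452 = 1423919/936540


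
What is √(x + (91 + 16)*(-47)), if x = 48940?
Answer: 3*√4879 ≈ 209.55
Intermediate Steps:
√(x + (91 + 16)*(-47)) = √(48940 + (91 + 16)*(-47)) = √(48940 + 107*(-47)) = √(48940 - 5029) = √43911 = 3*√4879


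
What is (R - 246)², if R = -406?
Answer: 425104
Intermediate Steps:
(R - 246)² = (-406 - 246)² = (-652)² = 425104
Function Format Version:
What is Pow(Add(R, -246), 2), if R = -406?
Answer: 425104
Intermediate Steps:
Pow(Add(R, -246), 2) = Pow(Add(-406, -246), 2) = Pow(-652, 2) = 425104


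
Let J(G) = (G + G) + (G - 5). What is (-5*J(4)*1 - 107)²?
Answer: 20164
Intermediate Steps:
J(G) = -5 + 3*G (J(G) = 2*G + (-5 + G) = -5 + 3*G)
(-5*J(4)*1 - 107)² = (-5*(-5 + 3*4)*1 - 107)² = (-5*(-5 + 12)*1 - 107)² = (-5*7*1 - 107)² = (-35*1 - 107)² = (-35 - 107)² = (-142)² = 20164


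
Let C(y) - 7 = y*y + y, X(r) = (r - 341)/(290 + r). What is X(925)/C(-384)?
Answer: 584/178700985 ≈ 3.2680e-6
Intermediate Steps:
X(r) = (-341 + r)/(290 + r)
C(y) = 7 + y + y² (C(y) = 7 + (y*y + y) = 7 + (y² + y) = 7 + (y + y²) = 7 + y + y²)
X(925)/C(-384) = ((-341 + 925)/(290 + 925))/(7 - 384 + (-384)²) = (584/1215)/(7 - 384 + 147456) = ((1/1215)*584)/147079 = (584/1215)*(1/147079) = 584/178700985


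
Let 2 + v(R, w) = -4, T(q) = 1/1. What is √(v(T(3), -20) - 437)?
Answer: I*√443 ≈ 21.048*I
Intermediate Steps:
T(q) = 1
v(R, w) = -6 (v(R, w) = -2 - 4 = -6)
√(v(T(3), -20) - 437) = √(-6 - 437) = √(-443) = I*√443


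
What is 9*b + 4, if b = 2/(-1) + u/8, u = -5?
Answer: -157/8 ≈ -19.625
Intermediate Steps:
b = -21/8 (b = 2/(-1) - 5/8 = 2*(-1) - 5*⅛ = -2 - 5/8 = -21/8 ≈ -2.6250)
9*b + 4 = 9*(-21/8) + 4 = -189/8 + 4 = -157/8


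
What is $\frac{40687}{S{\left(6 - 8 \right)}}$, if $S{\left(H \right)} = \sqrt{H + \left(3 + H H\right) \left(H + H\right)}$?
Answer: $- \frac{40687 i \sqrt{30}}{30} \approx - 7428.4 i$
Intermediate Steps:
$S{\left(H \right)} = \sqrt{H + 2 H \left(3 + H^{2}\right)}$ ($S{\left(H \right)} = \sqrt{H + \left(3 + H^{2}\right) 2 H} = \sqrt{H + 2 H \left(3 + H^{2}\right)}$)
$\frac{40687}{S{\left(6 - 8 \right)}} = \frac{40687}{\sqrt{\left(6 - 8\right) \left(7 + 2 \left(6 - 8\right)^{2}\right)}} = \frac{40687}{\sqrt{- 2 \left(7 + 2 \left(-2\right)^{2}\right)}} = \frac{40687}{\sqrt{- 2 \left(7 + 2 \cdot 4\right)}} = \frac{40687}{\sqrt{- 2 \left(7 + 8\right)}} = \frac{40687}{\sqrt{\left(-2\right) 15}} = \frac{40687}{\sqrt{-30}} = \frac{40687}{i \sqrt{30}} = 40687 \left(- \frac{i \sqrt{30}}{30}\right) = - \frac{40687 i \sqrt{30}}{30}$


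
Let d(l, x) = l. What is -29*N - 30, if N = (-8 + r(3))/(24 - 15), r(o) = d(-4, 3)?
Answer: 26/3 ≈ 8.6667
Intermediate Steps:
r(o) = -4
N = -4/3 (N = (-8 - 4)/(24 - 15) = -12/9 = -12*1/9 = -4/3 ≈ -1.3333)
-29*N - 30 = -29*(-4/3) - 30 = 116/3 - 30 = 26/3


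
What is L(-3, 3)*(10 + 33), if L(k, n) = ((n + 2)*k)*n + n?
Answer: -1806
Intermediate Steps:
L(k, n) = n + k*n*(2 + n) (L(k, n) = ((2 + n)*k)*n + n = (k*(2 + n))*n + n = k*n*(2 + n) + n = n + k*n*(2 + n))
L(-3, 3)*(10 + 33) = (3*(1 + 2*(-3) - 3*3))*(10 + 33) = (3*(1 - 6 - 9))*43 = (3*(-14))*43 = -42*43 = -1806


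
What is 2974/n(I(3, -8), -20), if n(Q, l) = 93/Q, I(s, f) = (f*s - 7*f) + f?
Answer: 23792/31 ≈ 767.48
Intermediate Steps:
I(s, f) = -6*f + f*s (I(s, f) = (-7*f + f*s) + f = -6*f + f*s)
2974/n(I(3, -8), -20) = 2974/((93/((-8*(-6 + 3))))) = 2974/((93/((-8*(-3))))) = 2974/((93/24)) = 2974/((93*(1/24))) = 2974/(31/8) = 2974*(8/31) = 23792/31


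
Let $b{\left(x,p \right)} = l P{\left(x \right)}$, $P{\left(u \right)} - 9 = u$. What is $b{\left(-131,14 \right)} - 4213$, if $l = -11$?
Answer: $-2871$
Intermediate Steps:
$P{\left(u \right)} = 9 + u$
$b{\left(x,p \right)} = -99 - 11 x$ ($b{\left(x,p \right)} = - 11 \left(9 + x\right) = -99 - 11 x$)
$b{\left(-131,14 \right)} - 4213 = \left(-99 - -1441\right) - 4213 = \left(-99 + 1441\right) - 4213 = 1342 - 4213 = -2871$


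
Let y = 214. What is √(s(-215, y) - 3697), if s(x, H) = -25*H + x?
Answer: I*√9262 ≈ 96.239*I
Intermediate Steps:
s(x, H) = x - 25*H
√(s(-215, y) - 3697) = √((-215 - 25*214) - 3697) = √((-215 - 5350) - 3697) = √(-5565 - 3697) = √(-9262) = I*√9262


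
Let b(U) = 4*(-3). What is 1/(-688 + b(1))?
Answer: -1/700 ≈ -0.0014286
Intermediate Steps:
b(U) = -12
1/(-688 + b(1)) = 1/(-688 - 12) = 1/(-700) = -1/700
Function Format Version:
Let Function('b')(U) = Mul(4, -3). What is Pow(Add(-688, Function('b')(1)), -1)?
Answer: Rational(-1, 700) ≈ -0.0014286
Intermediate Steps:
Function('b')(U) = -12
Pow(Add(-688, Function('b')(1)), -1) = Pow(Add(-688, -12), -1) = Pow(-700, -1) = Rational(-1, 700)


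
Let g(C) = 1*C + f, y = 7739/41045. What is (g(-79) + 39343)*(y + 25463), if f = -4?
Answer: 8206412379048/8209 ≈ 9.9969e+8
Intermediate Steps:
y = 7739/41045 (y = 7739*(1/41045) = 7739/41045 ≈ 0.18855)
g(C) = -4 + C (g(C) = 1*C - 4 = C - 4 = -4 + C)
(g(-79) + 39343)*(y + 25463) = ((-4 - 79) + 39343)*(7739/41045 + 25463) = (-83 + 39343)*(1045136574/41045) = 39260*(1045136574/41045) = 8206412379048/8209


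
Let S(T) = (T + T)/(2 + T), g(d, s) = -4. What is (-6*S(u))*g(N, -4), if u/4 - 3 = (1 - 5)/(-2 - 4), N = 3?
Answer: 1056/25 ≈ 42.240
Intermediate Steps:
u = 44/3 (u = 12 + 4*((1 - 5)/(-2 - 4)) = 12 + 4*(-4/(-6)) = 12 + 4*(-4*(-1/6)) = 12 + 4*(2/3) = 12 + 8/3 = 44/3 ≈ 14.667)
S(T) = 2*T/(2 + T) (S(T) = (2*T)/(2 + T) = 2*T/(2 + T))
(-6*S(u))*g(N, -4) = -12*44/(3*(2 + 44/3))*(-4) = -12*44/(3*50/3)*(-4) = -12*44*3/(3*50)*(-4) = -6*44/25*(-4) = -264/25*(-4) = 1056/25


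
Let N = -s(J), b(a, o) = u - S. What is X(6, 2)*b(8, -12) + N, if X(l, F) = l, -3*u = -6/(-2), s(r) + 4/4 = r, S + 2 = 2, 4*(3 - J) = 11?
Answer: -21/4 ≈ -5.2500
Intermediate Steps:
J = ¼ (J = 3 - ¼*11 = 3 - 11/4 = ¼ ≈ 0.25000)
S = 0 (S = -2 + 2 = 0)
s(r) = -1 + r
u = -1 (u = -(-2)/(-2) = -(-2)*(-1)/2 = -⅓*3 = -1)
b(a, o) = -1 (b(a, o) = -1 - 1*0 = -1 + 0 = -1)
N = ¾ (N = -(-1 + ¼) = -1*(-¾) = ¾ ≈ 0.75000)
X(6, 2)*b(8, -12) + N = 6*(-1) + ¾ = -6 + ¾ = -21/4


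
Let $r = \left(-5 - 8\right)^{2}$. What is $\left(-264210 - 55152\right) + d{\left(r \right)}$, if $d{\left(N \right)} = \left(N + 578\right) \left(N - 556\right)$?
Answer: $-608451$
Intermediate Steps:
$r = 169$ ($r = \left(-13\right)^{2} = 169$)
$d{\left(N \right)} = \left(-556 + N\right) \left(578 + N\right)$ ($d{\left(N \right)} = \left(578 + N\right) \left(-556 + N\right) = \left(-556 + N\right) \left(578 + N\right)$)
$\left(-264210 - 55152\right) + d{\left(r \right)} = \left(-264210 - 55152\right) + \left(-321368 + 169^{2} + 22 \cdot 169\right) = -319362 + \left(-321368 + 28561 + 3718\right) = -319362 - 289089 = -608451$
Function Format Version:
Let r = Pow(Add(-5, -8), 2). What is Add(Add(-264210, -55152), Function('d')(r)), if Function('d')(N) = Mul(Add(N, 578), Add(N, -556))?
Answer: -608451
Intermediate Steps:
r = 169 (r = Pow(-13, 2) = 169)
Function('d')(N) = Mul(Add(-556, N), Add(578, N)) (Function('d')(N) = Mul(Add(578, N), Add(-556, N)) = Mul(Add(-556, N), Add(578, N)))
Add(Add(-264210, -55152), Function('d')(r)) = Add(Add(-264210, -55152), Add(-321368, Pow(169, 2), Mul(22, 169))) = Add(-319362, Add(-321368, 28561, 3718)) = Add(-319362, -289089) = -608451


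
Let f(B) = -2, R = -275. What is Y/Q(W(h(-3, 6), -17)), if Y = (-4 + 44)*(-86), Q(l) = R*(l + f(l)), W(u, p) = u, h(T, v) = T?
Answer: -688/275 ≈ -2.5018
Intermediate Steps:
Q(l) = 550 - 275*l (Q(l) = -275*(l - 2) = -275*(-2 + l) = 550 - 275*l)
Y = -3440 (Y = 40*(-86) = -3440)
Y/Q(W(h(-3, 6), -17)) = -3440/(550 - 275*(-3)) = -3440/(550 + 825) = -3440/1375 = -3440*1/1375 = -688/275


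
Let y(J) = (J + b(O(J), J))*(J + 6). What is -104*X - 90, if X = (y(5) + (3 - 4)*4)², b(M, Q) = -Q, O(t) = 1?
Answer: -1754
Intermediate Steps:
y(J) = 0 (y(J) = (J - J)*(J + 6) = 0*(6 + J) = 0)
X = 16 (X = (0 + (3 - 4)*4)² = (0 - 1*4)² = (0 - 4)² = (-4)² = 16)
-104*X - 90 = -104*16 - 90 = -1664 - 90 = -1754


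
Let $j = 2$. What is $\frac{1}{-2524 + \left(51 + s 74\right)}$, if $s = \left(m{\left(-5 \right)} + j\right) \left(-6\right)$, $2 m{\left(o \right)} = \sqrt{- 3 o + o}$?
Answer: $- \frac{3361}{10803481} + \frac{222 \sqrt{10}}{10803481} \approx -0.00024612$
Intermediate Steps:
$m{\left(o \right)} = \frac{\sqrt{2} \sqrt{- o}}{2}$ ($m{\left(o \right)} = \frac{\sqrt{- 3 o + o}}{2} = \frac{\sqrt{- 2 o}}{2} = \frac{\sqrt{2} \sqrt{- o}}{2}$)
$s = -12 - 3 \sqrt{10}$ ($s = \left(\frac{\sqrt{2} \sqrt{\left(-1\right) \left(-5\right)}}{2} + 2\right) \left(-6\right) = \left(\frac{\sqrt{2} \sqrt{5}}{2} + 2\right) \left(-6\right) = \left(\frac{\sqrt{10}}{2} + 2\right) \left(-6\right) = \left(2 + \frac{\sqrt{10}}{2}\right) \left(-6\right) = -12 - 3 \sqrt{10} \approx -21.487$)
$\frac{1}{-2524 + \left(51 + s 74\right)} = \frac{1}{-2524 + \left(51 + \left(-12 - 3 \sqrt{10}\right) 74\right)} = \frac{1}{-2524 + \left(51 - \left(888 + 222 \sqrt{10}\right)\right)} = \frac{1}{-2524 - \left(837 + 222 \sqrt{10}\right)} = \frac{1}{-3361 - 222 \sqrt{10}}$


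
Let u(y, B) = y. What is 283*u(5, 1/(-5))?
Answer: 1415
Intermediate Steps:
283*u(5, 1/(-5)) = 283*5 = 1415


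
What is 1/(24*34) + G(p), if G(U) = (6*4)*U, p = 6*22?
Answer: 2585089/816 ≈ 3168.0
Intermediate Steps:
p = 132
G(U) = 24*U
1/(24*34) + G(p) = 1/(24*34) + 24*132 = 1/816 + 3168 = 2585089/816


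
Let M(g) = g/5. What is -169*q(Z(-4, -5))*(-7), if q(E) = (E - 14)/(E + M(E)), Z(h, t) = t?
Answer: 22477/6 ≈ 3746.2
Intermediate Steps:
M(g) = g/5 (M(g) = g*(⅕) = g/5)
q(E) = 5*(-14 + E)/(6*E) (q(E) = (E - 14)/(E + E/5) = (-14 + E)/((6*E/5)) = (-14 + E)*(5/(6*E)) = 5*(-14 + E)/(6*E))
-169*q(Z(-4, -5))*(-7) = -845*(-14 - 5)/(6*(-5))*(-7) = -845*(-1)*(-19)/(6*5)*(-7) = -169*19/6*(-7) = -3211/6*(-7) = 22477/6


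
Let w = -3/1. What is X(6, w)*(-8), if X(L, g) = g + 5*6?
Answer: -216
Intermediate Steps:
w = -3 (w = -3*1 = -3)
X(L, g) = 30 + g (X(L, g) = g + 30 = 30 + g)
X(6, w)*(-8) = (30 - 3)*(-8) = 27*(-8) = -216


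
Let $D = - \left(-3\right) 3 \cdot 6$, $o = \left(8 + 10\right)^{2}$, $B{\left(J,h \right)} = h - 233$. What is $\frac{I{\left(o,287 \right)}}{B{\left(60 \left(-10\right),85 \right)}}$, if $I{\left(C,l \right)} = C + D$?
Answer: $- \frac{189}{74} \approx -2.5541$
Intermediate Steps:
$B{\left(J,h \right)} = -233 + h$
$o = 324$ ($o = 18^{2} = 324$)
$D = 54$ ($D = - \left(-9\right) 6 = \left(-1\right) \left(-54\right) = 54$)
$I{\left(C,l \right)} = 54 + C$ ($I{\left(C,l \right)} = C + 54 = 54 + C$)
$\frac{I{\left(o,287 \right)}}{B{\left(60 \left(-10\right),85 \right)}} = \frac{54 + 324}{-233 + 85} = \frac{378}{-148} = 378 \left(- \frac{1}{148}\right) = - \frac{189}{74}$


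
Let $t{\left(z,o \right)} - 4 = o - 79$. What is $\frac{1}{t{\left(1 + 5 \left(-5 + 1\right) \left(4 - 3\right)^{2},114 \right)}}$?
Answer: $\frac{1}{39} \approx 0.025641$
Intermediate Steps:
$t{\left(z,o \right)} = -75 + o$ ($t{\left(z,o \right)} = 4 + \left(o - 79\right) = 4 + \left(-79 + o\right) = -75 + o$)
$\frac{1}{t{\left(1 + 5 \left(-5 + 1\right) \left(4 - 3\right)^{2},114 \right)}} = \frac{1}{-75 + 114} = \frac{1}{39}$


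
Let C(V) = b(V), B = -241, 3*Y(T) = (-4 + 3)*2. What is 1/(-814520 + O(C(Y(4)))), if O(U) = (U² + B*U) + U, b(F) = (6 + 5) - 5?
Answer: -1/815924 ≈ -1.2256e-6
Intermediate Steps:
Y(T) = -⅔ (Y(T) = ((-4 + 3)*2)/3 = (-1*2)/3 = (⅓)*(-2) = -⅔)
b(F) = 6 (b(F) = 11 - 5 = 6)
C(V) = 6
O(U) = U² - 240*U (O(U) = (U² - 241*U) + U = U² - 240*U)
1/(-814520 + O(C(Y(4)))) = 1/(-814520 + 6*(-240 + 6)) = 1/(-814520 + 6*(-234)) = 1/(-814520 - 1404) = 1/(-815924) = -1/815924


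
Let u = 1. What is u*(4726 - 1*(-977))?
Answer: 5703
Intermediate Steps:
u*(4726 - 1*(-977)) = 1*(4726 - 1*(-977)) = 1*(4726 + 977) = 1*5703 = 5703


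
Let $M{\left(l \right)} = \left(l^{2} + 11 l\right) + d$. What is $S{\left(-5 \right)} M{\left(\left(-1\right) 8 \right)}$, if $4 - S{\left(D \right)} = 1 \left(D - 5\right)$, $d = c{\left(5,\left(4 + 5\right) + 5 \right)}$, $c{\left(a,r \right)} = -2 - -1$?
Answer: $-350$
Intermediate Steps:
$c{\left(a,r \right)} = -1$ ($c{\left(a,r \right)} = -2 + 1 = -1$)
$d = -1$
$S{\left(D \right)} = 9 - D$ ($S{\left(D \right)} = 4 - 1 \left(D - 5\right) = 4 - 1 \left(-5 + D\right) = 4 - \left(-5 + D\right) = 9 - D$)
$M{\left(l \right)} = -1 + l^{2} + 11 l$ ($M{\left(l \right)} = \left(l^{2} + 11 l\right) - 1 = -1 + l^{2} + 11 l$)
$S{\left(-5 \right)} M{\left(\left(-1\right) 8 \right)} = \left(9 - -5\right) \left(-1 + \left(\left(-1\right) 8\right)^{2} + 11 \left(\left(-1\right) 8\right)\right) = \left(9 + 5\right) \left(-1 + \left(-8\right)^{2} + 11 \left(-8\right)\right) = 14 \left(-1 + 64 - 88\right) = 14 \left(-25\right) = -350$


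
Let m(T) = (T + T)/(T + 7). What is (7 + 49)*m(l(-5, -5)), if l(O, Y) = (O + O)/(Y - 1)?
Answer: 280/13 ≈ 21.538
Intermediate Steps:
l(O, Y) = 2*O/(-1 + Y) (l(O, Y) = (2*O)/(-1 + Y) = 2*O/(-1 + Y))
m(T) = 2*T/(7 + T) (m(T) = (2*T)/(7 + T) = 2*T/(7 + T))
(7 + 49)*m(l(-5, -5)) = (7 + 49)*(2*(2*(-5)/(-1 - 5))/(7 + 2*(-5)/(-1 - 5))) = 56*(2*(2*(-5)/(-6))/(7 + 2*(-5)/(-6))) = 56*(2*(2*(-5)*(-⅙))/(7 + 2*(-5)*(-⅙))) = 56*(2*(5/3)/(7 + 5/3)) = 56*(2*(5/3)/(26/3)) = 56*(2*(5/3)*(3/26)) = 56*(5/13) = 280/13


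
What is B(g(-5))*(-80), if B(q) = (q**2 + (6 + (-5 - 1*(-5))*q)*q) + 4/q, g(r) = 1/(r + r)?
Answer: 16236/5 ≈ 3247.2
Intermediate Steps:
g(r) = 1/(2*r)
B(q) = q**2 + 4/q + 6*q (B(q) = (q**2 + (6 + (-5 + 5)*q)*q) + 4/q = (q**2 + (6 + 0*q)*q) + 4/q = (q**2 + (6 + 0)*q) + 4/q = (q**2 + 6*q) + 4/q = q**2 + 4/q + 6*q)
B(g(-5))*(-80) = ((4 + ((1/2)/(-5))**2*(6 + (1/2)/(-5)))/(((1/2)/(-5))))*(-80) = ((4 + ((1/2)*(-1/5))**2*(6 + (1/2)*(-1/5)))/(((1/2)*(-1/5))))*(-80) = ((4 + (-1/10)**2*(6 - 1/10))/(-1/10))*(-80) = -10*(4 + (1/100)*(59/10))*(-80) = -10*(4 + 59/1000)*(-80) = -10*4059/1000*(-80) = -4059/100*(-80) = 16236/5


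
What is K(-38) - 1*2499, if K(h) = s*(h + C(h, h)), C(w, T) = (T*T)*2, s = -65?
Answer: -187749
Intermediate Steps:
C(w, T) = 2*T² (C(w, T) = T²*2 = 2*T²)
K(h) = -130*h² - 65*h (K(h) = -65*(h + 2*h²) = -130*h² - 65*h)
K(-38) - 1*2499 = 65*(-38)*(-1 - 2*(-38)) - 1*2499 = 65*(-38)*(-1 + 76) - 2499 = 65*(-38)*75 - 2499 = -185250 - 2499 = -187749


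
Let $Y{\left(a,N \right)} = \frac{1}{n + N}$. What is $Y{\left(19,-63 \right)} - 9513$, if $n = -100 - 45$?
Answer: $- \frac{1978705}{208} \approx -9513.0$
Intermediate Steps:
$n = -145$
$Y{\left(a,N \right)} = \frac{1}{-145 + N}$
$Y{\left(19,-63 \right)} - 9513 = \frac{1}{-145 - 63} - 9513 = \frac{1}{-208} - 9513 = - \frac{1}{208} - 9513 = - \frac{1978705}{208}$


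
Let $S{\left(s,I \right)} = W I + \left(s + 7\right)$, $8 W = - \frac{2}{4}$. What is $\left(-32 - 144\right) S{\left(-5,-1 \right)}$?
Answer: $-363$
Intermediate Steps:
$W = - \frac{1}{16}$ ($W = \frac{\left(-2\right) \frac{1}{4}}{8} = \frac{1}{8} \left(- \frac{1}{2}\right) = - \frac{1}{16} \approx -0.0625$)
$S{\left(s,I \right)} = 7 + s - \frac{I}{16}$ ($S{\left(s,I \right)} = - \frac{I}{16} + \left(s + 7\right) = - \frac{I}{16} + \left(7 + s\right) = 7 + s - \frac{I}{16}$)
$\left(-32 - 144\right) S{\left(-5,-1 \right)} = \left(-32 - 144\right) \left(7 - 5 - - \frac{1}{16}\right) = - 176 \left(7 - 5 + \frac{1}{16}\right) = \left(-176\right) \frac{33}{16} = -363$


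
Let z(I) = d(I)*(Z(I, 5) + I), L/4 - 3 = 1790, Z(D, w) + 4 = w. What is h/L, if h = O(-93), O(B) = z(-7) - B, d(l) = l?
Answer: 135/7172 ≈ 0.018823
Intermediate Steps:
Z(D, w) = -4 + w
L = 7172 (L = 12 + 4*1790 = 12 + 7160 = 7172)
z(I) = I*(1 + I) (z(I) = I*((-4 + 5) + I) = I*(1 + I))
O(B) = 42 - B (O(B) = -7*(1 - 7) - B = -7*(-6) - B = 42 - B)
h = 135 (h = 42 - 1*(-93) = 42 + 93 = 135)
h/L = 135/7172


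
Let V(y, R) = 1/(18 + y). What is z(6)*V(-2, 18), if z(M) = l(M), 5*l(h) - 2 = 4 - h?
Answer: 0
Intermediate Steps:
l(h) = 6/5 - h/5 (l(h) = ⅖ + (4 - h)/5 = ⅖ + (⅘ - h/5) = 6/5 - h/5)
z(M) = 6/5 - M/5
z(6)*V(-2, 18) = (6/5 - ⅕*6)/(18 - 2) = (6/5 - 6/5)/16 = 0*(1/16) = 0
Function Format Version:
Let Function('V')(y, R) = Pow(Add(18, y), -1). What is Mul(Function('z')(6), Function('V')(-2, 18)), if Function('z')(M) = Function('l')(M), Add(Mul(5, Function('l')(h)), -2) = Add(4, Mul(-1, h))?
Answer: 0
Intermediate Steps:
Function('l')(h) = Add(Rational(6, 5), Mul(Rational(-1, 5), h)) (Function('l')(h) = Add(Rational(2, 5), Mul(Rational(1, 5), Add(4, Mul(-1, h)))) = Add(Rational(2, 5), Add(Rational(4, 5), Mul(Rational(-1, 5), h))) = Add(Rational(6, 5), Mul(Rational(-1, 5), h)))
Function('z')(M) = Add(Rational(6, 5), Mul(Rational(-1, 5), M))
Mul(Function('z')(6), Function('V')(-2, 18)) = Mul(Add(Rational(6, 5), Mul(Rational(-1, 5), 6)), Pow(Add(18, -2), -1)) = Mul(Add(Rational(6, 5), Rational(-6, 5)), Pow(16, -1)) = Mul(0, Rational(1, 16)) = 0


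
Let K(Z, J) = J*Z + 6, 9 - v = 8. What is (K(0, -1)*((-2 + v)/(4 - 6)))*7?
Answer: 21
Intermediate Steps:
v = 1 (v = 9 - 1*8 = 9 - 8 = 1)
K(Z, J) = 6 + J*Z
(K(0, -1)*((-2 + v)/(4 - 6)))*7 = ((6 - 1*0)*((-2 + 1)/(4 - 6)))*7 = ((6 + 0)*(-1/(-2)))*7 = (6*(-1*(-1/2)))*7 = (6*(1/2))*7 = 3*7 = 21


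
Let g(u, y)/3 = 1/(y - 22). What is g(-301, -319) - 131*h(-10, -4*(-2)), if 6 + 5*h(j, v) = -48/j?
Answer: 267951/8525 ≈ 31.431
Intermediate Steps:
h(j, v) = -6/5 - 48/(5*j) (h(j, v) = -6/5 + (-48/j)/5 = -6/5 - 48/(5*j))
g(u, y) = 3/(-22 + y) (g(u, y) = 3/(y - 22) = 3/(-22 + y))
g(-301, -319) - 131*h(-10, -4*(-2)) = 3/(-22 - 319) - 786*(-8 - 1*(-10))/(5*(-10)) = 3/(-341) - 786*(-1)*(-8 + 10)/(5*10) = 3*(-1/341) - 786*(-1)*2/(5*10) = -3/341 - 131*(-6/25) = -3/341 + 786/25 = 267951/8525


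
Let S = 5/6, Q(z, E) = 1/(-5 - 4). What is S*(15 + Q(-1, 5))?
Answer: 335/27 ≈ 12.407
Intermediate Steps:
Q(z, E) = -1/9 (Q(z, E) = 1/(-9) = -1/9)
S = 5/6 (S = 5*(1/6) = 5/6 ≈ 0.83333)
S*(15 + Q(-1, 5)) = 5*(15 - 1/9)/6 = (5/6)*(134/9) = 335/27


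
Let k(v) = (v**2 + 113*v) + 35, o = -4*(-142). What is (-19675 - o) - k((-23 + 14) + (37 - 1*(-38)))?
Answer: -32092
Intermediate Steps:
o = 568
k(v) = 35 + v**2 + 113*v
(-19675 - o) - k((-23 + 14) + (37 - 1*(-38))) = (-19675 - 1*568) - (35 + ((-23 + 14) + (37 - 1*(-38)))**2 + 113*((-23 + 14) + (37 - 1*(-38)))) = (-19675 - 568) - (35 + (-9 + (37 + 38))**2 + 113*(-9 + (37 + 38))) = -20243 - (35 + (-9 + 75)**2 + 113*(-9 + 75)) = -20243 - (35 + 66**2 + 113*66) = -20243 - (35 + 4356 + 7458) = -20243 - 1*11849 = -20243 - 11849 = -32092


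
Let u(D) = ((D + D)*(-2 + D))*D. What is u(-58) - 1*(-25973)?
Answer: -377707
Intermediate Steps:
u(D) = 2*D**2*(-2 + D) (u(D) = ((2*D)*(-2 + D))*D = (2*D*(-2 + D))*D = 2*D**2*(-2 + D))
u(-58) - 1*(-25973) = 2*(-58)**2*(-2 - 58) - 1*(-25973) = 2*3364*(-60) + 25973 = -403680 + 25973 = -377707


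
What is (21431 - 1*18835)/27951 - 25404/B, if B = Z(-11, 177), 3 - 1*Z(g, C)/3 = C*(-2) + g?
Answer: -5357585/233772 ≈ -22.918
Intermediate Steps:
Z(g, C) = 9 - 3*g + 6*C (Z(g, C) = 9 - 3*(C*(-2) + g) = 9 - 3*(-2*C + g) = 9 - 3*(g - 2*C) = 9 + (-3*g + 6*C) = 9 - 3*g + 6*C)
B = 1104 (B = 9 - 3*(-11) + 6*177 = 9 + 33 + 1062 = 1104)
(21431 - 1*18835)/27951 - 25404/B = (21431 - 1*18835)/27951 - 25404/1104 = (21431 - 18835)*(1/27951) - 25404*1/1104 = 2596*(1/27951) - 2117/92 = 236/2541 - 2117/92 = -5357585/233772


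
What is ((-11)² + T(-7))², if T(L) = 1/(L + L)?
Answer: 2866249/196 ≈ 14624.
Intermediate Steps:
T(L) = 1/(2*L)
((-11)² + T(-7))² = ((-11)² + (½)/(-7))² = (121 + (½)*(-⅐))² = (121 - 1/14)² = (1693/14)² = 2866249/196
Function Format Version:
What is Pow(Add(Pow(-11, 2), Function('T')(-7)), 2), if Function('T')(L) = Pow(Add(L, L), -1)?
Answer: Rational(2866249, 196) ≈ 14624.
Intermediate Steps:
Function('T')(L) = Mul(Rational(1, 2), Pow(L, -1)) (Function('T')(L) = Pow(Mul(2, L), -1) = Mul(Rational(1, 2), Pow(L, -1)))
Pow(Add(Pow(-11, 2), Function('T')(-7)), 2) = Pow(Add(Pow(-11, 2), Mul(Rational(1, 2), Pow(-7, -1))), 2) = Pow(Add(121, Mul(Rational(1, 2), Rational(-1, 7))), 2) = Pow(Add(121, Rational(-1, 14)), 2) = Pow(Rational(1693, 14), 2) = Rational(2866249, 196)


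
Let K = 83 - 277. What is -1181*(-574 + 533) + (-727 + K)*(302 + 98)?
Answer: -319979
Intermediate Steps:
K = -194
-1181*(-574 + 533) + (-727 + K)*(302 + 98) = -1181*(-574 + 533) + (-727 - 194)*(302 + 98) = -1181*(-41) - 921*400 = 48421 - 368400 = -319979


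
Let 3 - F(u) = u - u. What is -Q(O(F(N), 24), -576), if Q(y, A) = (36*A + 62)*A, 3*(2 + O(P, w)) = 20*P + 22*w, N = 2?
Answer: -11908224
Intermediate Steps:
F(u) = 3 (F(u) = 3 - (u - u) = 3 - 1*0 = 3 + 0 = 3)
O(P, w) = -2 + 20*P/3 + 22*w/3 (O(P, w) = -2 + (20*P + 22*w)/3 = -2 + (20*P/3 + 22*w/3) = -2 + 20*P/3 + 22*w/3)
Q(y, A) = A*(62 + 36*A) (Q(y, A) = (62 + 36*A)*A = A*(62 + 36*A))
-Q(O(F(N), 24), -576) = -2*(-576)*(31 + 18*(-576)) = -2*(-576)*(31 - 10368) = -2*(-576)*(-10337) = -1*11908224 = -11908224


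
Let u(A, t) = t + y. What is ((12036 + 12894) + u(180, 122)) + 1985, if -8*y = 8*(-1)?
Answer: 27038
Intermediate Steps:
y = 1 (y = -(-1) = -⅛*(-8) = 1)
u(A, t) = 1 + t (u(A, t) = t + 1 = 1 + t)
((12036 + 12894) + u(180, 122)) + 1985 = ((12036 + 12894) + (1 + 122)) + 1985 = (24930 + 123) + 1985 = 25053 + 1985 = 27038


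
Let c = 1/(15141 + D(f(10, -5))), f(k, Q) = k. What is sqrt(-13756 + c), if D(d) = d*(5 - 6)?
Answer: I*sqrt(3149397131585)/15131 ≈ 117.29*I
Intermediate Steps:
D(d) = -d (D(d) = d*(-1) = -d)
c = 1/15131 (c = 1/(15141 - 1*10) = 1/(15141 - 10) = 1/15131 ≈ 6.6089e-5)
sqrt(-13756 + c) = sqrt(-13756 + 1/15131) = sqrt(-208142035/15131) = I*sqrt(3149397131585)/15131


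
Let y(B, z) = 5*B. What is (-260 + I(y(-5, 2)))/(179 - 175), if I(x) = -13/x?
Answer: -6487/100 ≈ -64.870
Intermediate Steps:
(-260 + I(y(-5, 2)))/(179 - 175) = (-260 - 13/(5*(-5)))/(179 - 175) = (-260 - 13/(-25))/4 = (-260 - 13*(-1/25))*(¼) = (-260 + 13/25)*(¼) = -6487/25*¼ = -6487/100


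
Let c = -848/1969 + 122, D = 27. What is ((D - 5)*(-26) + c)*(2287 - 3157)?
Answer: 771601260/1969 ≈ 3.9187e+5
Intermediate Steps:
c = 239370/1969 (c = -848*1/1969 + 122 = -848/1969 + 122 = 239370/1969 ≈ 121.57)
((D - 5)*(-26) + c)*(2287 - 3157) = ((27 - 5)*(-26) + 239370/1969)*(2287 - 3157) = (22*(-26) + 239370/1969)*(-870) = (-572 + 239370/1969)*(-870) = -886898/1969*(-870) = 771601260/1969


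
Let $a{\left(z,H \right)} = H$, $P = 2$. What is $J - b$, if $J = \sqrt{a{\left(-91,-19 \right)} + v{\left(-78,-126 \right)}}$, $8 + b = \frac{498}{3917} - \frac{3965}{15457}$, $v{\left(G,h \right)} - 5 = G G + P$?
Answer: $\frac{37861067}{4657313} + 2 \sqrt{1518} \approx 86.052$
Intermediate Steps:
$v{\left(G,h \right)} = 7 + G^{2}$ ($v{\left(G,h \right)} = 5 + \left(G G + 2\right) = 5 + \left(G^{2} + 2\right) = 5 + \left(2 + G^{2}\right) = 7 + G^{2}$)
$b = - \frac{37861067}{4657313}$ ($b = -8 + \left(\frac{498}{3917} - \frac{3965}{15457}\right) = -8 + \left(498 \cdot \frac{1}{3917} - \frac{305}{1189}\right) = -8 + \left(\frac{498}{3917} - \frac{305}{1189}\right) = -8 - \frac{602563}{4657313} = - \frac{37861067}{4657313} \approx -8.1294$)
$J = 2 \sqrt{1518}$ ($J = \sqrt{-19 + \left(7 + \left(-78\right)^{2}\right)} = \sqrt{-19 + \left(7 + 6084\right)} = \sqrt{-19 + 6091} = \sqrt{6072} = 2 \sqrt{1518} \approx 77.923$)
$J - b = 2 \sqrt{1518} - - \frac{37861067}{4657313} = 2 \sqrt{1518} + \frac{37861067}{4657313} = \frac{37861067}{4657313} + 2 \sqrt{1518}$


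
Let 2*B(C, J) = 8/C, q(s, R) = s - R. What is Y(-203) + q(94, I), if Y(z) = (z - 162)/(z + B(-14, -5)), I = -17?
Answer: 160508/1423 ≈ 112.80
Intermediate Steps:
B(C, J) = 4/C (B(C, J) = (8/C)/2 = 4/C)
Y(z) = (-162 + z)/(-2/7 + z) (Y(z) = (z - 162)/(z + 4/(-14)) = (-162 + z)/(z + 4*(-1/14)) = (-162 + z)/(z - 2/7) = (-162 + z)/(-2/7 + z))
Y(-203) + q(94, I) = 7*(-162 - 203)/(-2 + 7*(-203)) + (94 - 1*(-17)) = 7*(-365)/(-2 - 1421) + (94 + 17) = 7*(-365)/(-1423) + 111 = 7*(-1/1423)*(-365) + 111 = 2555/1423 + 111 = 160508/1423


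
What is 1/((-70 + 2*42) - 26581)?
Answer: -1/26567 ≈ -3.7641e-5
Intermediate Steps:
1/((-70 + 2*42) - 26581) = 1/((-70 + 84) - 26581) = 1/(14 - 26581) = 1/(-26567) = -1/26567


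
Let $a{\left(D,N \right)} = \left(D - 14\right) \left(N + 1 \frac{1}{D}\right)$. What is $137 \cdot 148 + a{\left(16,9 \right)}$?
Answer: $\frac{162353}{8} \approx 20294.0$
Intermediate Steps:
$a{\left(D,N \right)} = \left(-14 + D\right) \left(N + \frac{1}{D}\right)$
$137 \cdot 148 + a{\left(16,9 \right)} = 137 \cdot 148 + \left(1 - 126 - \frac{14}{16} + 16 \cdot 9\right) = 20276 + \left(1 - 126 - \frac{7}{8} + 144\right) = 20276 + \frac{145}{8} = \frac{162353}{8}$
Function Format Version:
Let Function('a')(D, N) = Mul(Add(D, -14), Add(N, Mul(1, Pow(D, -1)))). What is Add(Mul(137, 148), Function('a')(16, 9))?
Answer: Rational(162353, 8) ≈ 20294.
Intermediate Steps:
Function('a')(D, N) = Mul(Add(-14, D), Add(N, Pow(D, -1)))
Add(Mul(137, 148), Function('a')(16, 9)) = Add(Mul(137, 148), Add(1, Mul(-14, 9), Mul(-14, Pow(16, -1)), Mul(16, 9))) = Add(20276, Add(1, -126, Mul(-14, Rational(1, 16)), 144)) = Add(20276, Add(1, -126, Rational(-7, 8), 144)) = Add(20276, Rational(145, 8)) = Rational(162353, 8)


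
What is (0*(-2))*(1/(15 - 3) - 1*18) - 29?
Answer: -29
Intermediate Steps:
(0*(-2))*(1/(15 - 3) - 1*18) - 29 = 0*(1/12 - 18) - 29 = 0*(-215/12) - 29 = 0 - 29 = -29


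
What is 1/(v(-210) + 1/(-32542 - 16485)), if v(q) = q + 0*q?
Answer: -49027/10295671 ≈ -0.0047619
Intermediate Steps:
v(q) = q (v(q) = q + 0 = q)
1/(v(-210) + 1/(-32542 - 16485)) = 1/(-210 + 1/(-32542 - 16485)) = 1/(-210 + 1/(-49027)) = 1/(-210 - 1/49027) = 1/(-10295671/49027) = -49027/10295671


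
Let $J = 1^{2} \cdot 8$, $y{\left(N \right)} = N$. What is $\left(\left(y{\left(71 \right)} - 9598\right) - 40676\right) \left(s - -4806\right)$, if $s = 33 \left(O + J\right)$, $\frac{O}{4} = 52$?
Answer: $-599122602$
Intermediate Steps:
$O = 208$ ($O = 4 \cdot 52 = 208$)
$J = 8$ ($J = 1 \cdot 8 = 8$)
$s = 7128$ ($s = 33 \left(208 + 8\right) = 33 \cdot 216 = 7128$)
$\left(\left(y{\left(71 \right)} - 9598\right) - 40676\right) \left(s - -4806\right) = \left(\left(71 - 9598\right) - 40676\right) \left(7128 - -4806\right) = \left(\left(71 - 9598\right) - 40676\right) \left(7128 + 4806\right) = \left(-9527 - 40676\right) 11934 = \left(-50203\right) 11934 = -599122602$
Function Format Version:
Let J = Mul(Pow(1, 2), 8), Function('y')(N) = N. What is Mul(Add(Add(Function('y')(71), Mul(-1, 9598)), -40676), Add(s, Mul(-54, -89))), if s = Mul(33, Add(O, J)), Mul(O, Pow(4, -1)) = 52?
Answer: -599122602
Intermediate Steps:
O = 208 (O = Mul(4, 52) = 208)
J = 8 (J = Mul(1, 8) = 8)
s = 7128 (s = Mul(33, Add(208, 8)) = Mul(33, 216) = 7128)
Mul(Add(Add(Function('y')(71), Mul(-1, 9598)), -40676), Add(s, Mul(-54, -89))) = Mul(Add(Add(71, Mul(-1, 9598)), -40676), Add(7128, Mul(-54, -89))) = Mul(Add(Add(71, -9598), -40676), Add(7128, 4806)) = Mul(Add(-9527, -40676), 11934) = Mul(-50203, 11934) = -599122602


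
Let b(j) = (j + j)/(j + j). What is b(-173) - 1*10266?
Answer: -10265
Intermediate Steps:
b(j) = 1 (b(j) = (2*j)/((2*j)) = (2*j)*(1/(2*j)) = 1)
b(-173) - 1*10266 = 1 - 1*10266 = 1 - 10266 = -10265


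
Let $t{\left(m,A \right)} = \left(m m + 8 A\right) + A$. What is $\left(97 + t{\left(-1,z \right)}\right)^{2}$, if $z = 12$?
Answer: $42436$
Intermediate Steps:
$t{\left(m,A \right)} = m^{2} + 9 A$ ($t{\left(m,A \right)} = \left(m^{2} + 8 A\right) + A = m^{2} + 9 A$)
$\left(97 + t{\left(-1,z \right)}\right)^{2} = \left(97 + \left(\left(-1\right)^{2} + 9 \cdot 12\right)\right)^{2} = \left(97 + \left(1 + 108\right)\right)^{2} = \left(97 + 109\right)^{2} = 206^{2} = 42436$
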